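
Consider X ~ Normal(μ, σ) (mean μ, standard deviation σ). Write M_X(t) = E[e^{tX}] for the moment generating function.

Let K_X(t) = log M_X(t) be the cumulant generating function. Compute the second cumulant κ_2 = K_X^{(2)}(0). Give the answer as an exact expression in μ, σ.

κ_2 = D^2[K](0) = σ^2

M_X(t) = e^(μ*t + σ^2*t^2/2)
K_X(t) = log M_X(t) = μ*t + σ^2*t^2/2
D^2[K](t) = σ^2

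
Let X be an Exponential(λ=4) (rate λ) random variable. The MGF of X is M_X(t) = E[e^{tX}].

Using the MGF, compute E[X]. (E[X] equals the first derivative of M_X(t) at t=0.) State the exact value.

M_X(t) = 4/(4 - t)
M′(t) = 4/(t^2 - 8*t + 16)

E[X] = M′(0) = 1/4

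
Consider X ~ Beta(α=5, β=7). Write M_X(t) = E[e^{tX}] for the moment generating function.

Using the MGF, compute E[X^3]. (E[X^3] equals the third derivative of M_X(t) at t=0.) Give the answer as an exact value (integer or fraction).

E[X^3] = M^(3)(0) = 5/52

M_X(t) = ₁F₁(5; 12; t)
M^(3)(t) = 5*₁F₁(8; 15; t)/52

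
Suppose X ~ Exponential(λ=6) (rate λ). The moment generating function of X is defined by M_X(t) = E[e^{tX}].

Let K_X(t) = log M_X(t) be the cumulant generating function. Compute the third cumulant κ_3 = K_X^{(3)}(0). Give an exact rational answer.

M_X(t) = 6/(6 - t)
K_X(t) = log M_X(t) = -log(6 - t) + log(6)
dK/dt = -1/(t - 6)
d^2K/dt^2 = 1/(t^2 - 12*t + 36)
d^3K/dt^3 = -2/(t^3 - 18*t^2 + 108*t - 216)

κ_3 = d^3K/dt^3 |_{t=0} = 1/108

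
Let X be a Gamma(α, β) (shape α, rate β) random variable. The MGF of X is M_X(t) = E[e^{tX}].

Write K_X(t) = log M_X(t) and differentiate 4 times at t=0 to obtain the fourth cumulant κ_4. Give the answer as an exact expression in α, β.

κ_4 = K^(4)(0) = 6*α/β^4

M_X(t) = (β/(β - t))^α
K_X(t) = log M_X(t) = α*(log(β) - log(β - t))
K^(4)(t) = 6*α/(β^4 - 4*β^3*t + 6*β^2*t^2 - 4*β*t^3 + t^4)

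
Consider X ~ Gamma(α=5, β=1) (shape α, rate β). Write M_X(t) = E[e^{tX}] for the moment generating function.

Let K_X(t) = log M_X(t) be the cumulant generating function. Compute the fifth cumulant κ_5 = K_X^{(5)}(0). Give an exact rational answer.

M_X(t) = (1 - t)^(-5)
K_X(t) = log M_X(t) = -5*log(1 - t)
D^5[K](t) = -120/(t^5 - 5*t^4 + 10*t^3 - 10*t^2 + 5*t - 1)

κ_5 = D^5[K](0) = 120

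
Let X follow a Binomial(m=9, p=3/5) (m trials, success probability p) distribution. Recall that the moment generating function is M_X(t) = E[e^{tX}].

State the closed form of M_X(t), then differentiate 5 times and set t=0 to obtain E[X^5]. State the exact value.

E[X^5] = M′′′′′(0) = 5131647/625

M_X(t) = (3*e^(t)/5 + 2/5)^9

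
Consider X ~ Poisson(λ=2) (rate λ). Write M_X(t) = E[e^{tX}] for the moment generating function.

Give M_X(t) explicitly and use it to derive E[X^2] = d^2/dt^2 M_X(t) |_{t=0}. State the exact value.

M_X(t) = e^(2*e^(t) - 2)
M′(t) = 2*e^(-2)*e^(t)*e^(2*e^(t))
M′′(t) = (4*e^(2*t)*e^(2*e^(t)) + 2*e^(t)*e^(2*e^(t)))*e^(-2)

E[X^2] = M′′(0) = 6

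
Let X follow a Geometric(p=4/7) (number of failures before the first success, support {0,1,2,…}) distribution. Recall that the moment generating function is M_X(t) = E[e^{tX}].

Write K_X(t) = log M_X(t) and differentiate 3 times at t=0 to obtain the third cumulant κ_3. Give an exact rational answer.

κ_3 = K′′′(0) = 105/32

M_X(t) = 4/(7*(1 - 3*e^(t)/7))
K_X(t) = log M_X(t) = -log(1 - 3*e^(t)/7) - log(7) + 2*log(2)
K′(t) = -3*e^(t)/(3*e^(t) - 7)
K′′(t) = 21*e^(t)/(9*e^(2*t) - 42*e^(t) + 49)
K′′′(t) = (-63*e^(2*t) - 147*e^(t))/(27*e^(3*t) - 189*e^(2*t) + 441*e^(t) - 343)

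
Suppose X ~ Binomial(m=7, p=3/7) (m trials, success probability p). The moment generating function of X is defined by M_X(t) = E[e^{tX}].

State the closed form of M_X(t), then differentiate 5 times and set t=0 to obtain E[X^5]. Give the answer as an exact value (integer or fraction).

M_X(t) = (3*e^(t)/7 + 4/7)^7

E[X^5] = M^(5)(0) = 2045163/2401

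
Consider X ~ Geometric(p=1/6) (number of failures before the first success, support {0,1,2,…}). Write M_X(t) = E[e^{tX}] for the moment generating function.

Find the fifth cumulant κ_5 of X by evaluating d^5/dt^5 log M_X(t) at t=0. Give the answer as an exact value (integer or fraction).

κ_5 = K^(5)(0) = 119130

M_X(t) = 1/(6*(1 - 5*e^(t)/6))
K_X(t) = log M_X(t) = -log(1 - 5*e^(t)/6) - log(6)
K^(5)(t) = (-3750*e^(4*t) - 49500*e^(3*t) - 59400*e^(2*t) - 6480*e^(t))/(3125*e^(5*t) - 18750*e^(4*t) + 45000*e^(3*t) - 54000*e^(2*t) + 32400*e^(t) - 7776)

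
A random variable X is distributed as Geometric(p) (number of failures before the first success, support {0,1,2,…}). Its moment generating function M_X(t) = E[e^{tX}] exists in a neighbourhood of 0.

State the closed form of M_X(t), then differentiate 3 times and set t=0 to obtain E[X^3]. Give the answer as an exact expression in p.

E[X^3] = D^3[M](0) = -1 + 7/p - 12/p^2 + 6/p^3

M_X(t) = p/(-(1 - p)*e^(t) + 1)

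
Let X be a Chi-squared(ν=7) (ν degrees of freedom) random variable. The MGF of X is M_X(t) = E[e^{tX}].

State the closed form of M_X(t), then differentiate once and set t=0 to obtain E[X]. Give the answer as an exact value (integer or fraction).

M_X(t) = (1 - 2*t)^(-7/2)
dM/dt = 7/(16*t^4*√(1 - 2*t) - 32*t^3*√(1 - 2*t) + 24*t^2*√(1 - 2*t) - 8*t*√(1 - 2*t) + √(1 - 2*t))

E[X] = dM/dt |_{t=0} = 7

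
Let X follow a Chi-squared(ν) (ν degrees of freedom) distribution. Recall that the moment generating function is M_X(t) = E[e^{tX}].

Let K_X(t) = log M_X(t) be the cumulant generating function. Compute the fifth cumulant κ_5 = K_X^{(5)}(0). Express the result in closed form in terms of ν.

M_X(t) = (1 - 2*t)^(-ν/2)
K_X(t) = log M_X(t) = -ν*log(1 - 2*t)/2
dK/dt = -ν/(2*t - 1)
d^2K/dt^2 = 2*ν/(4*t^2 - 4*t + 1)
d^3K/dt^3 = -8*ν/(8*t^3 - 12*t^2 + 6*t - 1)
d^4K/dt^4 = 48*ν/(16*t^4 - 32*t^3 + 24*t^2 - 8*t + 1)
d^5K/dt^5 = -384*ν/(32*t^5 - 80*t^4 + 80*t^3 - 40*t^2 + 10*t - 1)

κ_5 = d^5K/dt^5 |_{t=0} = 384*ν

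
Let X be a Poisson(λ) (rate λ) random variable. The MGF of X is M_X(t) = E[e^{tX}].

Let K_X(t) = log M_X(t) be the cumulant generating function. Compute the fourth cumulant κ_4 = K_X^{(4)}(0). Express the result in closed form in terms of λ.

M_X(t) = e^(λ*(e^(t) - 1))
K_X(t) = log M_X(t) = λ*(e^(t) - 1)
dK/dt = λ*e^(t)
d^2K/dt^2 = λ*e^(t)
d^3K/dt^3 = λ*e^(t)
d^4K/dt^4 = λ*e^(t)

κ_4 = d^4K/dt^4 |_{t=0} = λ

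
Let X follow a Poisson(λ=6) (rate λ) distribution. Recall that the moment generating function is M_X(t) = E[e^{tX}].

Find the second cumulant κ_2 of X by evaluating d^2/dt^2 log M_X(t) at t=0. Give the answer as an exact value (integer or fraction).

κ_2 = K′′(0) = 6

M_X(t) = e^(6*e^(t) - 6)
K_X(t) = log M_X(t) = 6*e^(t) - 6
K′(t) = 6*e^(t)
K′′(t) = 6*e^(t)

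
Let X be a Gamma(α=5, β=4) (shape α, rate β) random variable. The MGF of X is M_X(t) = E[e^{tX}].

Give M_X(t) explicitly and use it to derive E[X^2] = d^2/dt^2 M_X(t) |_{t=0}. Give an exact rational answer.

E[X^2] = M^(2)(0) = 15/8

M_X(t) = 1024/(4 - t)^5
M^(2)(t) = -30720/(t^7 - 28*t^6 + 336*t^5 - 2240*t^4 + 8960*t^3 - 21504*t^2 + 28672*t - 16384)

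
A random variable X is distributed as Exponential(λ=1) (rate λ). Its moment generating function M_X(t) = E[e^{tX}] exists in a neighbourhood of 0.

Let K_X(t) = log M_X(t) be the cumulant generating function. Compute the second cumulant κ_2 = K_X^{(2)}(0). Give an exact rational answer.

κ_2 = K′′(0) = 1

M_X(t) = 1/(1 - t)
K_X(t) = log M_X(t) = -log(1 - t)
K′(t) = -1/(t - 1)
K′′(t) = 1/(t^2 - 2*t + 1)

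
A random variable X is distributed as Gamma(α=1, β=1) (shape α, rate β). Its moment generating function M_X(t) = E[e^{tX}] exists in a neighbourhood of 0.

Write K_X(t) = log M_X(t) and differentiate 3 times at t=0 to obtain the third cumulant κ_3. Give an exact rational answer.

M_X(t) = 1/(1 - t)
K_X(t) = log M_X(t) = -log(1 - t)
dK/dt = -1/(t - 1)
d^2K/dt^2 = 1/(t^2 - 2*t + 1)
d^3K/dt^3 = -2/(t^3 - 3*t^2 + 3*t - 1)

κ_3 = d^3K/dt^3 |_{t=0} = 2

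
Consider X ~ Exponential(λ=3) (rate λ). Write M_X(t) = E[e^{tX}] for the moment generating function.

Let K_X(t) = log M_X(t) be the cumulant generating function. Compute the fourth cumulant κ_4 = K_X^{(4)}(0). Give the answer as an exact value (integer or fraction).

κ_4 = K^(4)(0) = 2/27

M_X(t) = 3/(3 - t)
K_X(t) = log M_X(t) = -log(3 - t) + log(3)
K^(4)(t) = 6/(t^4 - 12*t^3 + 54*t^2 - 108*t + 81)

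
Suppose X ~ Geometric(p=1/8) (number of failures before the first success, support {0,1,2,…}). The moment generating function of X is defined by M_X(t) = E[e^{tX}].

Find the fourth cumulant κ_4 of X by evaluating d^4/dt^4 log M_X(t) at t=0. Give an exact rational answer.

κ_4 = D^4[K](0) = 18872

M_X(t) = 1/(8*(1 - 7*e^(t)/8))
K_X(t) = log M_X(t) = -log(1 - 7*e^(t)/8) - 3*log(2)
D^4[K](t) = (2744*e^(3*t) + 12544*e^(2*t) + 3584*e^(t))/(2401*e^(4*t) - 10976*e^(3*t) + 18816*e^(2*t) - 14336*e^(t) + 4096)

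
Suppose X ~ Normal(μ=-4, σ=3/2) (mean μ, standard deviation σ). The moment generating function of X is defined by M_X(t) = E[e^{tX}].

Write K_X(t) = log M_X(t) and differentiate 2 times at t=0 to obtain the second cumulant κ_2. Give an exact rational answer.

M_X(t) = e^(9*t^2/8 - 4*t)
K_X(t) = log M_X(t) = 9*t^2/8 - 4*t
K′(t) = 9*t/4 - 4
K′′(t) = 9/4

κ_2 = K′′(0) = 9/4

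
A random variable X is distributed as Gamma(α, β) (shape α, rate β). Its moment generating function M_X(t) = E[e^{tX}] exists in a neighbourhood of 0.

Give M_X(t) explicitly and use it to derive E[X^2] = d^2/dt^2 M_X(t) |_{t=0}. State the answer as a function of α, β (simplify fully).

E[X^2] = M^(2)(0) = α*(α + 1)/β^2

M_X(t) = (β/(β - t))^α
M^(2)(t) = (α^2*β^α*(1/(β - t))^α + α*β^α*(1/(β - t))^α)/(β^2 - 2*β*t + t^2)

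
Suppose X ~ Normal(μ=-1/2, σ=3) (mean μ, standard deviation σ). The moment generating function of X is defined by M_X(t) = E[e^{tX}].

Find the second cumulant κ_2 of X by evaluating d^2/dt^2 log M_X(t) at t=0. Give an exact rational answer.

M_X(t) = e^(9*t^2/2 - t/2)
K_X(t) = log M_X(t) = 9*t^2/2 - t/2
D^2[K](t) = 9

κ_2 = D^2[K](0) = 9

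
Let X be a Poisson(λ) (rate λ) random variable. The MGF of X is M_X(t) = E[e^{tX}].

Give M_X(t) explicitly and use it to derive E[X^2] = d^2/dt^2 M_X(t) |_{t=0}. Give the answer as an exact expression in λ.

E[X^2] = D^2[M](0) = λ*(λ + 1)

M_X(t) = e^(λ*(e^(t) - 1))
D^2[M](t) = (λ^2*e^(2*t)*e^(λ*e^(t)) + λ*e^(t)*e^(λ*e^(t)))*e^(-λ)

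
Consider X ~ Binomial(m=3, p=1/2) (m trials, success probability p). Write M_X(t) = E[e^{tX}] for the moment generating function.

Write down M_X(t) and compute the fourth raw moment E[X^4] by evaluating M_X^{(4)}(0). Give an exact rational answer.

E[X^4] = D^4[M](0) = 33/2

M_X(t) = (e^(t)/2 + 1/2)^3
D^4[M](t) = 81*e^(3*t)/8 + 6*e^(2*t) + 3*e^(t)/8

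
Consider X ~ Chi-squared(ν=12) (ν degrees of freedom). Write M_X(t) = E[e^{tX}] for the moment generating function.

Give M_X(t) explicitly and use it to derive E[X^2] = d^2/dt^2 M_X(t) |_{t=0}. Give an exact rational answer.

M_X(t) = (1 - 2*t)^(-6)
D^2[M](t) = 168/(256*t^8 - 1024*t^7 + 1792*t^6 - 1792*t^5 + 1120*t^4 - 448*t^3 + 112*t^2 - 16*t + 1)

E[X^2] = D^2[M](0) = 168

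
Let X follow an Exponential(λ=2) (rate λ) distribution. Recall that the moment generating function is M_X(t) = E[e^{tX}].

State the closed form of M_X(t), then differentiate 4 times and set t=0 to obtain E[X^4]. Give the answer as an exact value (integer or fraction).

E[X^4] = M′′′′(0) = 3/2

M_X(t) = 2/(2 - t)
M′(t) = 2/(t^2 - 4*t + 4)
M′′(t) = -4/(t^3 - 6*t^2 + 12*t - 8)
M′′′(t) = 12/(t^4 - 8*t^3 + 24*t^2 - 32*t + 16)
M′′′′(t) = -48/(t^5 - 10*t^4 + 40*t^3 - 80*t^2 + 80*t - 32)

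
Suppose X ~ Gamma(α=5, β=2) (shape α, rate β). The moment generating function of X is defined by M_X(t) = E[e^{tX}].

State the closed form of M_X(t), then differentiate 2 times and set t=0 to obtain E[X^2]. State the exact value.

E[X^2] = D^2[M](0) = 15/2

M_X(t) = 32/(2 - t)^5
D^2[M](t) = -960/(t^7 - 14*t^6 + 84*t^5 - 280*t^4 + 560*t^3 - 672*t^2 + 448*t - 128)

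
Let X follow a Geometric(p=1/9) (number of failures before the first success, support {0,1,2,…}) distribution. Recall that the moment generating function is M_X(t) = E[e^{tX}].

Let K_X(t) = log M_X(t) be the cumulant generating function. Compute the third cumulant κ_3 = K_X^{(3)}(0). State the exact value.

κ_3 = D^3[K](0) = 1224

M_X(t) = 1/(9*(1 - 8*e^(t)/9))
K_X(t) = log M_X(t) = -log(1 - 8*e^(t)/9) - 2*log(3)
D^3[K](t) = (-576*e^(2*t) - 648*e^(t))/(512*e^(3*t) - 1728*e^(2*t) + 1944*e^(t) - 729)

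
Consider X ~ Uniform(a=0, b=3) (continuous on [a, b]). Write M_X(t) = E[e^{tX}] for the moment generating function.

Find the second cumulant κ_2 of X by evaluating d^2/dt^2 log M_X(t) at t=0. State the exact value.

M_X(t) = (e^(3*t) - 1)/(3*t)
K_X(t) = log M_X(t) = -log(t) + log(e^(3*t) - 1) - log(3)
K^(2)(t) = (-9*t^2*e^(3*t) + e^(6*t) - 2*e^(3*t) + 1)/(t^2*e^(6*t) - 2*t^2*e^(3*t) + t^2)

κ_2 = K^(2)(0) = 3/4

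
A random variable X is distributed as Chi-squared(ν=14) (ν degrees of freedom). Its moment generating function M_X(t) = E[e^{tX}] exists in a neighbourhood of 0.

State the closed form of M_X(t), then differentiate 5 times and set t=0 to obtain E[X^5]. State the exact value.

M_X(t) = (1 - 2*t)^(-7)
M′(t) = 14/(256*t^8 - 1024*t^7 + 1792*t^6 - 1792*t^5 + 1120*t^4 - 448*t^3 + 112*t^2 - 16*t + 1)
M′′(t) = -224/(512*t^9 - 2304*t^8 + 4608*t^7 - 5376*t^6 + 4032*t^5 - 2016*t^4 + 672*t^3 - 144*t^2 + 18*t - 1)
M′′′(t) = 4032/(1024*t^10 - 5120*t^9 + 11520*t^8 - 15360*t^7 + 13440*t^6 - 8064*t^5 + 3360*t^4 - 960*t^3 + 180*t^2 - 20*t + 1)
M′′′′(t) = -80640/(2048*t^11 - 11264*t^10 + 28160*t^9 - 42240*t^8 + 42240*t^7 - 29568*t^6 + 14784*t^5 - 5280*t^4 + 1320*t^3 - 220*t^2 + 22*t - 1)
M′′′′′(t) = 1774080/(4096*t^12 - 24576*t^11 + 67584*t^10 - 112640*t^9 + 126720*t^8 - 101376*t^7 + 59136*t^6 - 25344*t^5 + 7920*t^4 - 1760*t^3 + 264*t^2 - 24*t + 1)

E[X^5] = M′′′′′(0) = 1774080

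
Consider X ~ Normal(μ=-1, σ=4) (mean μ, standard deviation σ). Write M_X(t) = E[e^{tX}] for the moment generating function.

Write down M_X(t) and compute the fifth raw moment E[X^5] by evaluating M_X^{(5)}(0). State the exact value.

E[X^5] = M′′′′′(0) = -4001

M_X(t) = e^(8*t^2 - t)
M′(t) = 16*t*e^(-t)*e^(8*t^2) - e^(-t)*e^(8*t^2)
M′′(t) = (256*t^2*e^(8*t^2) - 32*t*e^(8*t^2) + 17*e^(8*t^2))*e^(-t)
M′′′(t) = (4096*t^3*e^(8*t^2) - 768*t^2*e^(8*t^2) + 816*t*e^(8*t^2) - 49*e^(8*t^2))*e^(-t)
M′′′′(t) = (65536*t^4*e^(8*t^2) - 16384*t^3*e^(8*t^2) + 26112*t^2*e^(8*t^2) - 3136*t*e^(8*t^2) + 865*e^(8*t^2))*e^(-t)
M′′′′′(t) = (1048576*t^5*e^(8*t^2) - 327680*t^4*e^(8*t^2) + 696320*t^3*e^(8*t^2) - 125440*t^2*e^(8*t^2) + 69200*t*e^(8*t^2) - 4001*e^(8*t^2))*e^(-t)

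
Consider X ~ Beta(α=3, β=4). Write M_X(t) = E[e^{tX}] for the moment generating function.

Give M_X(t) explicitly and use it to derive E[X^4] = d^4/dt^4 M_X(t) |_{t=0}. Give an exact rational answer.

M_X(t) = ₁F₁(3; 7; t)
M^(4)(t) = ₁F₁(7; 11; t)/14

E[X^4] = M^(4)(0) = 1/14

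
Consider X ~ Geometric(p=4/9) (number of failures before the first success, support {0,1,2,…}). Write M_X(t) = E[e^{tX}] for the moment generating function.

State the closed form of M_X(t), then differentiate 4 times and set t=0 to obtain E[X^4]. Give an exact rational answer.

E[X^4] = M^(4)(0) = 4865/32

M_X(t) = 4/(9*(1 - 5*e^(t)/9))
M^(4)(t) = (-2500*e^(4*t) - 49500*e^(3*t) - 89100*e^(2*t) - 14580*e^(t))/(3125*e^(5*t) - 28125*e^(4*t) + 101250*e^(3*t) - 182250*e^(2*t) + 164025*e^(t) - 59049)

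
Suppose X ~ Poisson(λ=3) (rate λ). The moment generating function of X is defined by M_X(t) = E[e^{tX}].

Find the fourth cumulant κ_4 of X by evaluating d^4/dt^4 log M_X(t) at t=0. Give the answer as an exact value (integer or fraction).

M_X(t) = e^(3*e^(t) - 3)
K_X(t) = log M_X(t) = 3*e^(t) - 3
D^4[K](t) = 3*e^(t)

κ_4 = D^4[K](0) = 3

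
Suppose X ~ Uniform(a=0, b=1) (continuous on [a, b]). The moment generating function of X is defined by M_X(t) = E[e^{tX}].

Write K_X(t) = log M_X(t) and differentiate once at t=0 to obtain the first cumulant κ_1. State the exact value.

M_X(t) = (e^(t) - 1)/t
K_X(t) = log M_X(t) = -log(t) + log(e^(t) - 1)
D[K](t) = (t*e^(t) - e^(t) + 1)/(t*e^(t) - t)

κ_1 = D[K](0) = 1/2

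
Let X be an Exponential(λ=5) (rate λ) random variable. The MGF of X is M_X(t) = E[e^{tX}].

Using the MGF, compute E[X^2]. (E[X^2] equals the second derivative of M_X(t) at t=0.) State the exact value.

M_X(t) = 5/(5 - t)
M^(2)(t) = -10/(t^3 - 15*t^2 + 75*t - 125)

E[X^2] = M^(2)(0) = 2/25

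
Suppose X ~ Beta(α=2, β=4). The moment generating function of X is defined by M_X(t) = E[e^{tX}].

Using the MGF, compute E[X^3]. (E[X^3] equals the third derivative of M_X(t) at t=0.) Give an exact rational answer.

E[X^3] = d^3M/dt^3 |_{t=0} = 1/14

M_X(t) = ₁F₁(2; 6; t)
dM/dt = ₁F₁(3; 7; t)/3
d^2M/dt^2 = ₁F₁(4; 8; t)/7
d^3M/dt^3 = ₁F₁(5; 9; t)/14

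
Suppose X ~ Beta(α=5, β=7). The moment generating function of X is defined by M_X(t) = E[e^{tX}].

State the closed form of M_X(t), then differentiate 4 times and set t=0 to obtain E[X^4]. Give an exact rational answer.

M_X(t) = ₁F₁(5; 12; t)
dM/dt = 5*₁F₁(6; 13; t)/12
d^2M/dt^2 = 5*₁F₁(7; 14; t)/26
d^3M/dt^3 = 5*₁F₁(8; 15; t)/52
d^4M/dt^4 = 2*₁F₁(9; 16; t)/39

E[X^4] = d^4M/dt^4 |_{t=0} = 2/39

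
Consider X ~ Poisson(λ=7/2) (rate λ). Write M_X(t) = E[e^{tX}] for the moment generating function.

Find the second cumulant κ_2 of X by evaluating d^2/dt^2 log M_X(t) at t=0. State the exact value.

κ_2 = K′′(0) = 7/2

M_X(t) = e^(7*e^(t)/2 - 7/2)
K_X(t) = log M_X(t) = 7*e^(t)/2 - 7/2
K′(t) = 7*e^(t)/2
K′′(t) = 7*e^(t)/2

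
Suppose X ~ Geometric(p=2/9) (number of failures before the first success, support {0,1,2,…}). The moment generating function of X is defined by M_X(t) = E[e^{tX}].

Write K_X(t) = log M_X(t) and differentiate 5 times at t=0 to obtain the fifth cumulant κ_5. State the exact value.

M_X(t) = 2/(9*(1 - 7*e^(t)/9))
K_X(t) = log M_X(t) = -log(1 - 7*e^(t)/9) - 2*log(3) + log(2)
D^5[K](t) = (-21609*e^(4*t) - 305613*e^(3*t) - 392931*e^(2*t) - 45927*e^(t))/(16807*e^(5*t) - 108045*e^(4*t) + 277830*e^(3*t) - 357210*e^(2*t) + 229635*e^(t) - 59049)

κ_5 = D^5[K](0) = 23940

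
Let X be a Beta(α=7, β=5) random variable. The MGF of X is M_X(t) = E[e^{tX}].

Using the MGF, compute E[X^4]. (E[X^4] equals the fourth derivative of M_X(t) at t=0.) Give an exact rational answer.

E[X^4] = D^4[M](0) = 2/13

M_X(t) = ₁F₁(7; 12; t)
D^4[M](t) = 2*₁F₁(11; 16; t)/13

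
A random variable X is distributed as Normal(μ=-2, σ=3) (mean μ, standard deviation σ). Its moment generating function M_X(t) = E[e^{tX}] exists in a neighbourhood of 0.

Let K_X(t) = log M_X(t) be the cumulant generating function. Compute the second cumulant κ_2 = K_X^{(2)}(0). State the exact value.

M_X(t) = e^(9*t^2/2 - 2*t)
K_X(t) = log M_X(t) = 9*t^2/2 - 2*t
K′(t) = 9*t - 2
K′′(t) = 9

κ_2 = K′′(0) = 9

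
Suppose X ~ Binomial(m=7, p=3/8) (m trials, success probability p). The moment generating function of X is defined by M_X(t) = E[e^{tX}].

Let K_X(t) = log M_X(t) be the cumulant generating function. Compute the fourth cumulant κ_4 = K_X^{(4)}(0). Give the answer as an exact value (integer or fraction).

M_X(t) = (3*e^(t)/8 + 5/8)^7
K_X(t) = log M_X(t) = 7*log(3*e^(t)/8 + 5/8)
D^4[K](t) = (945*e^(3*t) - 6300*e^(2*t) + 2625*e^(t))/(81*e^(4*t) + 540*e^(3*t) + 1350*e^(2*t) + 1500*e^(t) + 625)

κ_4 = D^4[K](0) = -1365/2048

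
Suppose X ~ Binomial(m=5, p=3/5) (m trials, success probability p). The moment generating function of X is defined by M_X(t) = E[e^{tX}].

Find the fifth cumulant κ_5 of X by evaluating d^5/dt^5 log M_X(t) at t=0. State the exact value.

M_X(t) = (3*e^(t)/5 + 2/5)^5
K_X(t) = log M_X(t) = 5*log(3*e^(t)/5 + 2/5)
K′(t) = 15*e^(t)/(3*e^(t) + 2)
K′′(t) = 30*e^(t)/(9*e^(2*t) + 12*e^(t) + 4)
K′′′(t) = (-90*e^(2*t) + 60*e^(t))/(27*e^(3*t) + 54*e^(2*t) + 36*e^(t) + 8)
K′′′′(t) = (270*e^(3*t) - 720*e^(2*t) + 120*e^(t))/(81*e^(4*t) + 216*e^(3*t) + 216*e^(2*t) + 96*e^(t) + 16)
K′′′′′(t) = (-810*e^(4*t) + 5940*e^(3*t) - 3960*e^(2*t) + 240*e^(t))/(243*e^(5*t) + 810*e^(4*t) + 1080*e^(3*t) + 720*e^(2*t) + 240*e^(t) + 32)

κ_5 = K′′′′′(0) = 282/625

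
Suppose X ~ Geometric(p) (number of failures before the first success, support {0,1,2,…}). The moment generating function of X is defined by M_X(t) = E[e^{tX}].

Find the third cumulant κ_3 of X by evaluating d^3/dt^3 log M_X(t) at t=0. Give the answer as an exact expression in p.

M_X(t) = p/(-(1 - p)*e^(t) + 1)
K_X(t) = log M_X(t) = log(p) - log(-(1 - p)*e^(t) + 1)
K′(t) = (-p*e^(t) + e^(t))/(p*e^(t) - e^(t) + 1)
K′′(t) = (-p*e^(t) + e^(t))/(p^2*e^(2*t) - 2*p*e^(2*t) + 2*p*e^(t) + e^(2*t) - 2*e^(t) + 1)

κ_3 = K′′′(0) = (p^2 - 3*p + 2)/p^3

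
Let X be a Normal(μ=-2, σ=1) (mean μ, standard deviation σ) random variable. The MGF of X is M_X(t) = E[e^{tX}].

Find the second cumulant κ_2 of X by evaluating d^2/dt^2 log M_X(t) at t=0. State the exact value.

M_X(t) = e^(t^2/2 - 2*t)
K_X(t) = log M_X(t) = t^2/2 - 2*t
K^(2)(t) = 1

κ_2 = K^(2)(0) = 1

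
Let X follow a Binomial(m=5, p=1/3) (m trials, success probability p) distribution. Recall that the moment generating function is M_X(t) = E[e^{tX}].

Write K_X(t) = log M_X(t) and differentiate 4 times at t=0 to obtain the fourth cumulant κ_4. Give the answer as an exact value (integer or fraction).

M_X(t) = (e^(t)/3 + 2/3)^5
K_X(t) = log M_X(t) = 5*log(e^(t)/3 + 2/3)
K^(4)(t) = (10*e^(3*t) - 80*e^(2*t) + 40*e^(t))/(e^(4*t) + 8*e^(3*t) + 24*e^(2*t) + 32*e^(t) + 16)

κ_4 = K^(4)(0) = -10/27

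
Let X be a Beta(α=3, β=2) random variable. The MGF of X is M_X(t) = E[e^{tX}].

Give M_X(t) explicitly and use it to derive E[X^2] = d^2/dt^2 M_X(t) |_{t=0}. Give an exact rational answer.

E[X^2] = M′′(0) = 2/5

M_X(t) = ₁F₁(3; 5; t)
M′(t) = 3*₁F₁(4; 6; t)/5
M′′(t) = 2*₁F₁(5; 7; t)/5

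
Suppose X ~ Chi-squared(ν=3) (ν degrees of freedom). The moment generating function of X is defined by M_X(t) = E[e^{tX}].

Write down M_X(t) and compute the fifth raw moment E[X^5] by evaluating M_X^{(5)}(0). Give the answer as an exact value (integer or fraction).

M_X(t) = (1 - 2*t)^(-3/2)
M^(5)(t) = 10395/(64*t^6*√(1 - 2*t) - 192*t^5*√(1 - 2*t) + 240*t^4*√(1 - 2*t) - 160*t^3*√(1 - 2*t) + 60*t^2*√(1 - 2*t) - 12*t*√(1 - 2*t) + √(1 - 2*t))

E[X^5] = M^(5)(0) = 10395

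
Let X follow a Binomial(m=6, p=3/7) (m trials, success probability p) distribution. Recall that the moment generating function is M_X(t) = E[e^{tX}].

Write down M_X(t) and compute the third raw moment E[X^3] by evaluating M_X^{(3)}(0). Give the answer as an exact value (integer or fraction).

E[X^3] = M′′′(0) = 9792/343

M_X(t) = (3*e^(t)/7 + 4/7)^6
M′(t) = 4374*e^(6*t)/117649 + 29160*e^(5*t)/117649 + 77760*e^(4*t)/117649 + 103680*e^(3*t)/117649 + 69120*e^(2*t)/117649 + 18432*e^(t)/117649
M′′(t) = 26244*e^(6*t)/117649 + 145800*e^(5*t)/117649 + 311040*e^(4*t)/117649 + 311040*e^(3*t)/117649 + 138240*e^(2*t)/117649 + 18432*e^(t)/117649
M′′′(t) = 157464*e^(6*t)/117649 + 729000*e^(5*t)/117649 + 1244160*e^(4*t)/117649 + 933120*e^(3*t)/117649 + 276480*e^(2*t)/117649 + 18432*e^(t)/117649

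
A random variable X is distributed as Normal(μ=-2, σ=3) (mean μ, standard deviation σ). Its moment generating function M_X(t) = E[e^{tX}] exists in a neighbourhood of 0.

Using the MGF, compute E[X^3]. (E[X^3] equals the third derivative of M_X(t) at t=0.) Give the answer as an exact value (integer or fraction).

M_X(t) = e^(9*t^2/2 - 2*t)
M^(3)(t) = (729*t^3*e^(9*t^2/2) - 486*t^2*e^(9*t^2/2) + 351*t*e^(9*t^2/2) - 62*e^(9*t^2/2))*e^(-2*t)

E[X^3] = M^(3)(0) = -62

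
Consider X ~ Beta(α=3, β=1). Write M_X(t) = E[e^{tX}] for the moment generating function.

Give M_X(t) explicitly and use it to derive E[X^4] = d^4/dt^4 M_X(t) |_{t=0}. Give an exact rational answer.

M_X(t) = ₁F₁(3; 4; t)
D^4[M](t) = 3*₁F₁(7; 8; t)/7

E[X^4] = D^4[M](0) = 3/7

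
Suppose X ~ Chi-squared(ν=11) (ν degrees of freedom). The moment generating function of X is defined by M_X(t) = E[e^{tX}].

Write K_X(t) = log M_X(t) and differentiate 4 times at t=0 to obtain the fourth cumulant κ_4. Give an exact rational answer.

κ_4 = D^4[K](0) = 528

M_X(t) = (1 - 2*t)^(-11/2)
K_X(t) = log M_X(t) = -11*log(1 - 2*t)/2
D^4[K](t) = 528/(16*t^4 - 32*t^3 + 24*t^2 - 8*t + 1)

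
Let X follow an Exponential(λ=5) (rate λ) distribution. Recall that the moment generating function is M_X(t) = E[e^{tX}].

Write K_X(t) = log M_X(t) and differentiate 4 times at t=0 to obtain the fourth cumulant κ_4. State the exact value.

κ_4 = K^(4)(0) = 6/625

M_X(t) = 5/(5 - t)
K_X(t) = log M_X(t) = -log(5 - t) + log(5)
K^(4)(t) = 6/(t^4 - 20*t^3 + 150*t^2 - 500*t + 625)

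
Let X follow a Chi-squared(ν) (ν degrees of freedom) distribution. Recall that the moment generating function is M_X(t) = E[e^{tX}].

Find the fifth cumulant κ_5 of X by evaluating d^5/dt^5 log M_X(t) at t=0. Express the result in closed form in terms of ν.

κ_5 = D^5[K](0) = 384*ν

M_X(t) = (1 - 2*t)^(-ν/2)
K_X(t) = log M_X(t) = -ν*log(1 - 2*t)/2
D^5[K](t) = -384*ν/(32*t^5 - 80*t^4 + 80*t^3 - 40*t^2 + 10*t - 1)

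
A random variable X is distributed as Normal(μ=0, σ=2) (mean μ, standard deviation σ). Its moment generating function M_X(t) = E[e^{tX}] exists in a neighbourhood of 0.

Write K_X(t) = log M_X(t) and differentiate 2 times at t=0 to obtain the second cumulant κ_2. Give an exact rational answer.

M_X(t) = e^(2*t^2)
K_X(t) = log M_X(t) = 2*t^2
K^(2)(t) = 4

κ_2 = K^(2)(0) = 4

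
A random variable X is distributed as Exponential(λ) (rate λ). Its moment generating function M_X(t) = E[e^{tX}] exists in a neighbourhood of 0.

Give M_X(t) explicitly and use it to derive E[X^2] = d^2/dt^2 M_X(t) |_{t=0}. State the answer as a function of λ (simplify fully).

M_X(t) = λ/(λ - t)
dM/dt = λ/(λ^2 - 2*λ*t + t^2)
d^2M/dt^2 = -2*λ/(-λ^3 + 3*λ^2*t - 3*λ*t^2 + t^3)

E[X^2] = d^2M/dt^2 |_{t=0} = 2/λ^2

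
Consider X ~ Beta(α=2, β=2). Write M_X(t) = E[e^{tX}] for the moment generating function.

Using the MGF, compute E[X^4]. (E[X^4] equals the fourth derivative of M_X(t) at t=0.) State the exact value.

E[X^4] = M′′′′(0) = 1/7

M_X(t) = ₁F₁(2; 4; t)
M′(t) = ₁F₁(3; 5; t)/2
M′′(t) = 3*₁F₁(4; 6; t)/10
M′′′(t) = ₁F₁(5; 7; t)/5
M′′′′(t) = ₁F₁(6; 8; t)/7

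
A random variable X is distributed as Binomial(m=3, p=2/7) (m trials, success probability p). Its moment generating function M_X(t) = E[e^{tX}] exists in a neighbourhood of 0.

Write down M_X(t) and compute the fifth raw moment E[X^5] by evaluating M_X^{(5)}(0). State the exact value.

E[X^5] = M′′′′′(0) = 4014/343

M_X(t) = (2*e^(t)/7 + 5/7)^3
M′(t) = 24*e^(3*t)/343 + 120*e^(2*t)/343 + 150*e^(t)/343
M′′(t) = 72*e^(3*t)/343 + 240*e^(2*t)/343 + 150*e^(t)/343
M′′′(t) = 216*e^(3*t)/343 + 480*e^(2*t)/343 + 150*e^(t)/343
M′′′′(t) = 648*e^(3*t)/343 + 960*e^(2*t)/343 + 150*e^(t)/343
M′′′′′(t) = 1944*e^(3*t)/343 + 1920*e^(2*t)/343 + 150*e^(t)/343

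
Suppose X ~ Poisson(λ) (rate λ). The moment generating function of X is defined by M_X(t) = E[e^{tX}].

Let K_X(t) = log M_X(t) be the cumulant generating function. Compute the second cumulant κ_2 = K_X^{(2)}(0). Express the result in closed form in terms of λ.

M_X(t) = e^(λ*(e^(t) - 1))
K_X(t) = log M_X(t) = λ*(e^(t) - 1)
dK/dt = λ*e^(t)
d^2K/dt^2 = λ*e^(t)

κ_2 = d^2K/dt^2 |_{t=0} = λ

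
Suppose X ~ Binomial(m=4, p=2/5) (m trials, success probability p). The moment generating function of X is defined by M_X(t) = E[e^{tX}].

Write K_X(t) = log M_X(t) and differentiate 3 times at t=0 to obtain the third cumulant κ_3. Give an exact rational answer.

M_X(t) = (2*e^(t)/5 + 3/5)^4
K_X(t) = log M_X(t) = 4*log(2*e^(t)/5 + 3/5)
D^3[K](t) = (-48*e^(2*t) + 72*e^(t))/(8*e^(3*t) + 36*e^(2*t) + 54*e^(t) + 27)

κ_3 = D^3[K](0) = 24/125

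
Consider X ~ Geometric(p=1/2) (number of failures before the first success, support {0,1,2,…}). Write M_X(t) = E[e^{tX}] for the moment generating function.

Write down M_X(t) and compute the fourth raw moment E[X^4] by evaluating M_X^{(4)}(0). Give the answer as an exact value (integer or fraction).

E[X^4] = D^4[M](0) = 75

M_X(t) = 1/(2*(1 - e^(t)/2))
D^4[M](t) = (-e^(4*t) - 22*e^(3*t) - 44*e^(2*t) - 8*e^(t))/(e^(5*t) - 10*e^(4*t) + 40*e^(3*t) - 80*e^(2*t) + 80*e^(t) - 32)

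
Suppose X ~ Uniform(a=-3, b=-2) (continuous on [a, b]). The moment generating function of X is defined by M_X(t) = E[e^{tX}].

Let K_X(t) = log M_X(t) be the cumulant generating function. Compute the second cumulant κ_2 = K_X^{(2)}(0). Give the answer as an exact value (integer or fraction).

κ_2 = d^2K/dt^2 |_{t=0} = 1/12

M_X(t) = (e^(-2*t) - e^(-3*t))/t
K_X(t) = log M_X(t) = -log(t) + log(e^(-2*t) - e^(-3*t))
dK/dt = (-2*t*e^(t) + 3*t - e^(t) + 1)/(t*e^(t) - t)
d^2K/dt^2 = (-t^2*e^(t) + e^(2*t) - 2*e^(t) + 1)/(t^2*e^(2*t) - 2*t^2*e^(t) + t^2)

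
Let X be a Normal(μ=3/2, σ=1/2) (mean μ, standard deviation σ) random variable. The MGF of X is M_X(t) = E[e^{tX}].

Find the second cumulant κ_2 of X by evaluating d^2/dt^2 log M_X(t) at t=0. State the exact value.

M_X(t) = e^(t^2/8 + 3*t/2)
K_X(t) = log M_X(t) = t^2/8 + 3*t/2
K^(2)(t) = 1/4

κ_2 = K^(2)(0) = 1/4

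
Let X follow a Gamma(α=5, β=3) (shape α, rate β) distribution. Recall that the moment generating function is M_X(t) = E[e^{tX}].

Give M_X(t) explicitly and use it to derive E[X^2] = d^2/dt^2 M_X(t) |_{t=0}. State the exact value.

M_X(t) = 243/(3 - t)^5
M^(2)(t) = -7290/(t^7 - 21*t^6 + 189*t^5 - 945*t^4 + 2835*t^3 - 5103*t^2 + 5103*t - 2187)

E[X^2] = M^(2)(0) = 10/3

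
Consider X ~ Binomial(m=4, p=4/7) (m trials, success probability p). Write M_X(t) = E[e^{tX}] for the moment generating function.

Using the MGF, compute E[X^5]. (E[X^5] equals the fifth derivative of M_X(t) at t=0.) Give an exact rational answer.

E[X^5] = d^5M/dt^5 |_{t=0} = 476848/2401

M_X(t) = (4*e^(t)/7 + 3/7)^4
dM/dt = 1024*e^(4*t)/2401 + 2304*e^(3*t)/2401 + 1728*e^(2*t)/2401 + 432*e^(t)/2401
d^2M/dt^2 = 4096*e^(4*t)/2401 + 6912*e^(3*t)/2401 + 3456*e^(2*t)/2401 + 432*e^(t)/2401
d^3M/dt^3 = 16384*e^(4*t)/2401 + 20736*e^(3*t)/2401 + 6912*e^(2*t)/2401 + 432*e^(t)/2401
d^4M/dt^4 = 65536*e^(4*t)/2401 + 62208*e^(3*t)/2401 + 13824*e^(2*t)/2401 + 432*e^(t)/2401
d^5M/dt^5 = 262144*e^(4*t)/2401 + 186624*e^(3*t)/2401 + 27648*e^(2*t)/2401 + 432*e^(t)/2401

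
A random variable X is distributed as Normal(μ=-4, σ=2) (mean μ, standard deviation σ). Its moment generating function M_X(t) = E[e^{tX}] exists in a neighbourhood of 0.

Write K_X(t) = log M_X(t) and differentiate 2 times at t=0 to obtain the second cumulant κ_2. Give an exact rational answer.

M_X(t) = e^(2*t^2 - 4*t)
K_X(t) = log M_X(t) = 2*t^2 - 4*t
K^(2)(t) = 4

κ_2 = K^(2)(0) = 4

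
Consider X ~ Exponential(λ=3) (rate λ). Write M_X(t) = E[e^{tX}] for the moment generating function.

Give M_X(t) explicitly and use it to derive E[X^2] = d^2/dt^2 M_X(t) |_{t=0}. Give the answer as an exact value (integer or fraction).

E[X^2] = d^2M/dt^2 |_{t=0} = 2/9

M_X(t) = 3/(3 - t)
dM/dt = 3/(t^2 - 6*t + 9)
d^2M/dt^2 = -6/(t^3 - 9*t^2 + 27*t - 27)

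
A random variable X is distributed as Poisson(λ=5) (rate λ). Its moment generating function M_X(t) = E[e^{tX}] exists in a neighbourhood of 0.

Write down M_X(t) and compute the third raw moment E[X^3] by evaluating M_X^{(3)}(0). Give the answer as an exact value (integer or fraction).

E[X^3] = M^(3)(0) = 205

M_X(t) = e^(5*e^(t) - 5)
M^(3)(t) = (125*e^(3*t)*e^(5*e^(t)) + 75*e^(2*t)*e^(5*e^(t)) + 5*e^(t)*e^(5*e^(t)))*e^(-5)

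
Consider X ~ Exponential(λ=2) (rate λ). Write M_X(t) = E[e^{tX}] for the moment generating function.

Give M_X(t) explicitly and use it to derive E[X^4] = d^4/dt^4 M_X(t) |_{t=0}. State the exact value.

E[X^4] = D^4[M](0) = 3/2

M_X(t) = 2/(2 - t)
D^4[M](t) = -48/(t^5 - 10*t^4 + 40*t^3 - 80*t^2 + 80*t - 32)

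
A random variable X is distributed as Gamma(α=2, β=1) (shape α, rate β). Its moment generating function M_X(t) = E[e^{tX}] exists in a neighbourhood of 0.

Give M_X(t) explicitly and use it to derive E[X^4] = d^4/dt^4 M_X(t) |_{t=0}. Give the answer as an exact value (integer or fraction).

M_X(t) = (1 - t)^(-2)
M^(4)(t) = 120/(t^6 - 6*t^5 + 15*t^4 - 20*t^3 + 15*t^2 - 6*t + 1)

E[X^4] = M^(4)(0) = 120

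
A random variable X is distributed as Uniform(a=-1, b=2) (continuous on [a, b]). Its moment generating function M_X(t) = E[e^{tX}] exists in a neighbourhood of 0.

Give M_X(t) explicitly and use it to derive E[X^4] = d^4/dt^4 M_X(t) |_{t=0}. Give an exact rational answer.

M_X(t) = (e^(2*t) - e^(-t))/(3*t)
D^4[M](t) = (16*t^4*e^(3*t) - t^4 - 32*t^3*e^(3*t) - 4*t^3 + 48*t^2*e^(3*t) - 12*t^2 - 48*t*e^(3*t) - 24*t + 24*e^(3*t) - 24)*e^(-t)/(3*t^5)

E[X^4] = D^4[M](0) = 11/5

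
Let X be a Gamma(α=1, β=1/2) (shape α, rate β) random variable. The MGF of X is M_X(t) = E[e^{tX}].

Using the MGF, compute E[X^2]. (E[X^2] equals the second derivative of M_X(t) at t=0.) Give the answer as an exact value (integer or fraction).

M_X(t) = 1/(2*(1/2 - t))
dM/dt = 2/(4*t^2 - 4*t + 1)
d^2M/dt^2 = -8/(8*t^3 - 12*t^2 + 6*t - 1)

E[X^2] = d^2M/dt^2 |_{t=0} = 8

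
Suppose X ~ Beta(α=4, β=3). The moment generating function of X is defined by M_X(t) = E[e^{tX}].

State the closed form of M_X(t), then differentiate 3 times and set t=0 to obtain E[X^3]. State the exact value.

E[X^3] = M^(3)(0) = 5/21

M_X(t) = ₁F₁(4; 7; t)
M^(3)(t) = 5*₁F₁(7; 10; t)/21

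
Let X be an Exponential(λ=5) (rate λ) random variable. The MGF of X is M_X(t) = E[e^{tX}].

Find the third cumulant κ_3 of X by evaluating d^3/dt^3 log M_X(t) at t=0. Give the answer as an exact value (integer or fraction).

κ_3 = D^3[K](0) = 2/125

M_X(t) = 5/(5 - t)
K_X(t) = log M_X(t) = -log(5 - t) + log(5)
D^3[K](t) = -2/(t^3 - 15*t^2 + 75*t - 125)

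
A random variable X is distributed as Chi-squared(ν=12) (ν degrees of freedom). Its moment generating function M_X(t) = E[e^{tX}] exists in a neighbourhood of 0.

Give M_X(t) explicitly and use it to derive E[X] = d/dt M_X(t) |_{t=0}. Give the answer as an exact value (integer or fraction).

M_X(t) = (1 - 2*t)^(-6)
dM/dt = -12/(128*t^7 - 448*t^6 + 672*t^5 - 560*t^4 + 280*t^3 - 84*t^2 + 14*t - 1)

E[X] = dM/dt |_{t=0} = 12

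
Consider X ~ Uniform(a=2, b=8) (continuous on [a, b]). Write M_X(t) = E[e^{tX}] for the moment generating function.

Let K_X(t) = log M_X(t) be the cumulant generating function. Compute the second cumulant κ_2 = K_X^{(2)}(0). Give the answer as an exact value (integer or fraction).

κ_2 = K′′(0) = 3

M_X(t) = (e^(8*t) - e^(2*t))/(6*t)
K_X(t) = log M_X(t) = -log(t) + log(e^(8*t) - e^(2*t)) - log(6)
K′(t) = (8*t*e^(6*t) - 2*t - e^(6*t) + 1)/(t*e^(6*t) - t)
K′′(t) = (-36*t^2*e^(6*t) + e^(12*t) - 2*e^(6*t) + 1)/(t^2*e^(12*t) - 2*t^2*e^(6*t) + t^2)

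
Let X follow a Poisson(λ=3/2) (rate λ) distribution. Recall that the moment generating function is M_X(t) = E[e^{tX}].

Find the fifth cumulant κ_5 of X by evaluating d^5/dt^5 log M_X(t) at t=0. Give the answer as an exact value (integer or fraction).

M_X(t) = e^(3*e^(t)/2 - 3/2)
K_X(t) = log M_X(t) = 3*e^(t)/2 - 3/2
K^(5)(t) = 3*e^(t)/2

κ_5 = K^(5)(0) = 3/2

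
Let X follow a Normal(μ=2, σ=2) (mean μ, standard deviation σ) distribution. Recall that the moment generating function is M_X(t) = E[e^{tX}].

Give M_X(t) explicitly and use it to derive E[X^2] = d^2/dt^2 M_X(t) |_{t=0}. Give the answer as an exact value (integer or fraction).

M_X(t) = e^(2*t^2 + 2*t)
D^2[M](t) = 16*t^2*e^(2*t)*e^(2*t^2) + 16*t*e^(2*t)*e^(2*t^2) + 8*e^(2*t)*e^(2*t^2)

E[X^2] = D^2[M](0) = 8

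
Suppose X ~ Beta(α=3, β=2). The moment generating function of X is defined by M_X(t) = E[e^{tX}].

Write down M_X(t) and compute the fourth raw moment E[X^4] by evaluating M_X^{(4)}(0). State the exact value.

M_X(t) = ₁F₁(3; 5; t)
M′(t) = 3*₁F₁(4; 6; t)/5
M′′(t) = 2*₁F₁(5; 7; t)/5
M′′′(t) = 2*₁F₁(6; 8; t)/7
M′′′′(t) = 3*₁F₁(7; 9; t)/14

E[X^4] = M′′′′(0) = 3/14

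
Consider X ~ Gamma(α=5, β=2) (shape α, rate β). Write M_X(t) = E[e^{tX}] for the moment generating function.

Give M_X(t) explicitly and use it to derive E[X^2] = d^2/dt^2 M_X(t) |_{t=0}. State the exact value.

M_X(t) = 32/(2 - t)^5
dM/dt = 160/(t^6 - 12*t^5 + 60*t^4 - 160*t^3 + 240*t^2 - 192*t + 64)
d^2M/dt^2 = -960/(t^7 - 14*t^6 + 84*t^5 - 280*t^4 + 560*t^3 - 672*t^2 + 448*t - 128)

E[X^2] = d^2M/dt^2 |_{t=0} = 15/2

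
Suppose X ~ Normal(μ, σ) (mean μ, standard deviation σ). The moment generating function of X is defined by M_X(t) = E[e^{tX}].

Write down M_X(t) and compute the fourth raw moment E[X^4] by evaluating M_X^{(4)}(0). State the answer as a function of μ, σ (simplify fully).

M_X(t) = e^(μ*t + σ^2*t^2/2)

E[X^4] = M^(4)(0) = μ^4 + 6*μ^2*σ^2 + 3*σ^4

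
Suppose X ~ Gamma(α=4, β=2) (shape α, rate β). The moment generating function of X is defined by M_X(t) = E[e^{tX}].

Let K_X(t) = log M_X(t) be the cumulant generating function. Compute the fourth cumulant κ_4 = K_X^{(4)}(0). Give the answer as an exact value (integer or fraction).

κ_4 = D^4[K](0) = 3/2

M_X(t) = 16/(2 - t)^4
K_X(t) = log M_X(t) = -4*log(2 - t) + 4*log(2)
D^4[K](t) = 24/(t^4 - 8*t^3 + 24*t^2 - 32*t + 16)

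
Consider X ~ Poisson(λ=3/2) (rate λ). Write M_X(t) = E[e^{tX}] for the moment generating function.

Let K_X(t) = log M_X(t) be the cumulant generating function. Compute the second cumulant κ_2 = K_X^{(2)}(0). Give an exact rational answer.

M_X(t) = e^(3*e^(t)/2 - 3/2)
K_X(t) = log M_X(t) = 3*e^(t)/2 - 3/2
K^(2)(t) = 3*e^(t)/2

κ_2 = K^(2)(0) = 3/2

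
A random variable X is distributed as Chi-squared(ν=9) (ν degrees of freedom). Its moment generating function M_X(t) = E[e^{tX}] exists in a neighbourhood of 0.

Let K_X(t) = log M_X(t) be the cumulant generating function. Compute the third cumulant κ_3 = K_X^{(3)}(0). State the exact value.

κ_3 = K^(3)(0) = 72

M_X(t) = (1 - 2*t)^(-9/2)
K_X(t) = log M_X(t) = -9*log(1 - 2*t)/2
K^(3)(t) = -72/(8*t^3 - 12*t^2 + 6*t - 1)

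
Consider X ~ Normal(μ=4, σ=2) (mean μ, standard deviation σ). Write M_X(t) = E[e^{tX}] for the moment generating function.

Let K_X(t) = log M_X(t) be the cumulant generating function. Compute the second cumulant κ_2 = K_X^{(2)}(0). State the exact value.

M_X(t) = e^(2*t^2 + 4*t)
K_X(t) = log M_X(t) = 2*t^2 + 4*t
K^(2)(t) = 4

κ_2 = K^(2)(0) = 4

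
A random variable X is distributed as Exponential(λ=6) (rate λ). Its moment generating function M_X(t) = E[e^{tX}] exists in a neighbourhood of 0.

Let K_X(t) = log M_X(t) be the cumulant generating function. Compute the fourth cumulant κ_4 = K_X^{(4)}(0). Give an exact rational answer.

M_X(t) = 6/(6 - t)
K_X(t) = log M_X(t) = -log(6 - t) + log(6)
K′(t) = -1/(t - 6)
K′′(t) = 1/(t^2 - 12*t + 36)
K′′′(t) = -2/(t^3 - 18*t^2 + 108*t - 216)
K′′′′(t) = 6/(t^4 - 24*t^3 + 216*t^2 - 864*t + 1296)

κ_4 = K′′′′(0) = 1/216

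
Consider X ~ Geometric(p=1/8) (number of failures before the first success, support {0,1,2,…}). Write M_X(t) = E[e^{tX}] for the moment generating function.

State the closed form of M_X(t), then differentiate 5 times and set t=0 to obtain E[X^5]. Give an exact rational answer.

M_X(t) = 1/(8*(1 - 7*e^(t)/8))

E[X^5] = M^(5)(0) = 2646007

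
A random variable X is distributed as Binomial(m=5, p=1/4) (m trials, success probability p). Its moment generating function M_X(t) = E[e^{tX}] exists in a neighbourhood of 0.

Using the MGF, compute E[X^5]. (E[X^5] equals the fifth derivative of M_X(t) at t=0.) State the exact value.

M_X(t) = (e^(t)/4 + 3/4)^5
M′(t) = 5*e^(5*t)/1024 + 15*e^(4*t)/256 + 135*e^(3*t)/512 + 135*e^(2*t)/256 + 405*e^(t)/1024
M′′(t) = 25*e^(5*t)/1024 + 15*e^(4*t)/64 + 405*e^(3*t)/512 + 135*e^(2*t)/128 + 405*e^(t)/1024
M′′′(t) = 125*e^(5*t)/1024 + 15*e^(4*t)/16 + 1215*e^(3*t)/512 + 135*e^(2*t)/64 + 405*e^(t)/1024
M′′′′(t) = 625*e^(5*t)/1024 + 15*e^(4*t)/4 + 3645*e^(3*t)/512 + 135*e^(2*t)/32 + 405*e^(t)/1024
M′′′′′(t) = 3125*e^(5*t)/1024 + 15*e^(4*t) + 10935*e^(3*t)/512 + 135*e^(2*t)/16 + 405*e^(t)/1024

E[X^5] = M′′′′′(0) = 6175/128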